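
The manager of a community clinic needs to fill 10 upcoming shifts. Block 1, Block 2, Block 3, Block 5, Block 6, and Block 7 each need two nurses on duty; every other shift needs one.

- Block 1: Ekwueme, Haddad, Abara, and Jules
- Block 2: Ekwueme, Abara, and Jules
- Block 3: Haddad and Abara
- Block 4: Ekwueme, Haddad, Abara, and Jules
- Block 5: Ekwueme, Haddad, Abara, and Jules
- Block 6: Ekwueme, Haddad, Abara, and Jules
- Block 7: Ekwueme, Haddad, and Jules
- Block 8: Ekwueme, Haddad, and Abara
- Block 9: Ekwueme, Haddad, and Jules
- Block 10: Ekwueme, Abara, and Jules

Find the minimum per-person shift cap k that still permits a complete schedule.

With 4 nurses and 16 worker-slots to fill, someone must work at least ⌈16/4⌉ = 4 shifts, so k ≥ 4.
k = 4 works: Block 1→Haddad+Jules, Block 2→Ekwueme+Abara, Block 3→Haddad+Abara, Block 4→Jules, Block 5→Haddad+Jules, Block 6→Abara+Jules, Block 7→Ekwueme+Haddad, Block 8→Ekwueme, Block 9→Ekwueme, Block 10→Abara.
Loads: Ekwueme 4, Haddad 4, Abara 4, Jules 4 — all ≤ 4.

4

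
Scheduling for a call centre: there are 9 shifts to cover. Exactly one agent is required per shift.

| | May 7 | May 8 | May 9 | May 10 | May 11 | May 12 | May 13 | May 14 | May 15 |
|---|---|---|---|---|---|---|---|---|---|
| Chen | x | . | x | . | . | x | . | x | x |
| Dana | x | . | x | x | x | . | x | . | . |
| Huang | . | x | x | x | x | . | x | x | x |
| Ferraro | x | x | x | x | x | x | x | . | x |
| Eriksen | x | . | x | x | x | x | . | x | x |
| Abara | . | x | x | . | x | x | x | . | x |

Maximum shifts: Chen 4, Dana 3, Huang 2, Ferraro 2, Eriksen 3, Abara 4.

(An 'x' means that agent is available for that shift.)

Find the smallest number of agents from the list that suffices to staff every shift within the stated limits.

3

9 slots to fill and no one can take more than 4, so at least ⌈9/4⌉ = 3 agents are needed.
Chen, Dana, and Huang alone can cover everything: May 7→Chen, May 8→Huang, May 9→Huang, May 10→Dana, May 11→Dana, May 12→Chen, May 13→Dana, May 14→Chen, May 15→Chen.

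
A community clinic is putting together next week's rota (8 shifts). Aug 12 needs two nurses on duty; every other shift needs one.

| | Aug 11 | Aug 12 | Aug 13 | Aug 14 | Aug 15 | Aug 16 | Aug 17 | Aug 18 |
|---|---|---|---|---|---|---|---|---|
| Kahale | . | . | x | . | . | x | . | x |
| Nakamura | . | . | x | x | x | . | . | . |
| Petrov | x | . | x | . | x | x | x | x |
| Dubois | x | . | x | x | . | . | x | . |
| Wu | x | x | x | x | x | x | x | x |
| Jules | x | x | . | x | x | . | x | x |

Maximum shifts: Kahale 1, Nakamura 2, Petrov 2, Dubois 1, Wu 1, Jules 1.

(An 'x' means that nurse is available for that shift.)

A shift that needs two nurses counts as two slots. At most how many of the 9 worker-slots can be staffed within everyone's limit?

8

Total capacity across all nurses is 1+2+2+1+1+1 = 8, and 9 slots are needed, so at most 8 can be filled.
An assignment achieving 8: Aug 11→Petrov, Aug 12→Wu+Jules, Aug 13→Dubois, Aug 14→Nakamura, Aug 15→Nakamura, Aug 16→Kahale, Aug 17→Petrov.
Loads: Kahale 1/1, Nakamura 2/2, Petrov 2/2, Dubois 1/1, Wu 1/1, Jules 1/1.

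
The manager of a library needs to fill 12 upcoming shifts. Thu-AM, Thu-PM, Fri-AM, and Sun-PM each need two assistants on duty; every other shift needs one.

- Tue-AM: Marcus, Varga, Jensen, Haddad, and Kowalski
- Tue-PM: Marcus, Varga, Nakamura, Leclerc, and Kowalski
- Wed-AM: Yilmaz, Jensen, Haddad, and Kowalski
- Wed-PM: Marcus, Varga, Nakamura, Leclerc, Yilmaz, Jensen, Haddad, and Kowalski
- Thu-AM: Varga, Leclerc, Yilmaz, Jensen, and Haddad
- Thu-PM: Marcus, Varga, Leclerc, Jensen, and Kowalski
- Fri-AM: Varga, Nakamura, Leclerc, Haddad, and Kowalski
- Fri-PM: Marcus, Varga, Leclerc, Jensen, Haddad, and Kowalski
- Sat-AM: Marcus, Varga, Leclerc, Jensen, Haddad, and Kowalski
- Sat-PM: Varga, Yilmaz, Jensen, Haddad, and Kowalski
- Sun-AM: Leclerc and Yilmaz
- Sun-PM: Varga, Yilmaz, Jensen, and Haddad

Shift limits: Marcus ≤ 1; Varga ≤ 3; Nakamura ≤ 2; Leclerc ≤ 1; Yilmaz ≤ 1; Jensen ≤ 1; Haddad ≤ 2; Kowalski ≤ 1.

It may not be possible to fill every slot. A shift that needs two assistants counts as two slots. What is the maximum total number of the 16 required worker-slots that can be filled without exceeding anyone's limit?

Total capacity across all assistants is 1+3+2+1+1+1+2+1 = 12, and 16 slots are needed, so at most 12 can be filled.
An assignment achieving 12: Tue-AM→Marcus, Tue-PM→Varga, Wed-AM→Yilmaz, Wed-PM→Nakamura, Thu-AM→Varga+Haddad, Thu-PM→Kowalski, Fri-AM→Nakamura+Haddad, Sun-AM→Leclerc, Sun-PM→Varga+Jensen.
Loads: Marcus 1/1, Varga 3/3, Nakamura 2/2, Leclerc 1/1, Yilmaz 1/1, Jensen 1/1, Haddad 2/2, Kowalski 1/1.

12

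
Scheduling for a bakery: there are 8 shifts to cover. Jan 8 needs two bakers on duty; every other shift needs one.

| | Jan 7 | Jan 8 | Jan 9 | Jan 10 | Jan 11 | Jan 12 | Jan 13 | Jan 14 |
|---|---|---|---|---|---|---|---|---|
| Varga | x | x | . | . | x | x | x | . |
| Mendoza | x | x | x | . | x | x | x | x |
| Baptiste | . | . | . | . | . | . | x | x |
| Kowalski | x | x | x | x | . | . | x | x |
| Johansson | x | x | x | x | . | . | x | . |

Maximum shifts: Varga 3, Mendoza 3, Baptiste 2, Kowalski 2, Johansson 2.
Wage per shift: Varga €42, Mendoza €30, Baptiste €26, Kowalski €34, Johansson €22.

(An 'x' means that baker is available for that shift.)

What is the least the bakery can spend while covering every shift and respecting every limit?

€254

Picking the cheapest available baker for each shift independently would cost €226, but that ignores the shift limits.
An optimal schedule: Jan 7→Kowalski, Jan 8→Mendoza+Kowalski, Jan 9→Johansson, Jan 10→Johansson, Jan 11→Mendoza, Jan 12→Mendoza, Jan 13→Baptiste, Jan 14→Baptiste.
Total: 34 + 30 + 34 + 22 + 22 + 30 + 30 + 26 + 26 = €254.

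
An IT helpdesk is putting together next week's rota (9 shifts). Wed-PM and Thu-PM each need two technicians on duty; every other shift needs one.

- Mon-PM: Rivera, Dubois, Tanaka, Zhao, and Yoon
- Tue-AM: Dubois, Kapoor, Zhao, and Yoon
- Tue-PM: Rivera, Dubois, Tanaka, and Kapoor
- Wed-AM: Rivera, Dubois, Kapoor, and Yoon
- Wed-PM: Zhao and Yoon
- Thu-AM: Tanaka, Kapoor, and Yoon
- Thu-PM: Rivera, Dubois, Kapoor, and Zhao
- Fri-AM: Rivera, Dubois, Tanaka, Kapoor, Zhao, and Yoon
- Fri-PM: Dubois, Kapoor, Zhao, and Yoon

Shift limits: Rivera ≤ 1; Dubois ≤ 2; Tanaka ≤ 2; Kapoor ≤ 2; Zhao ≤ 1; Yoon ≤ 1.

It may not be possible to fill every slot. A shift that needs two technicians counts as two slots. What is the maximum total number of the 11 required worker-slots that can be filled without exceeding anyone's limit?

9

Total capacity across all technicians is 1+2+2+2+1+1 = 9, and 11 slots are needed, so at most 9 can be filled.
An assignment achieving 9: Mon-PM→Tanaka, Tue-AM→Dubois, Tue-PM→Rivera, Wed-AM→Dubois, Wed-PM→Zhao+Yoon, Thu-AM→Tanaka, Thu-PM→Kapoor, Fri-PM→Kapoor.
Loads: Rivera 1/1, Dubois 2/2, Tanaka 2/2, Kapoor 2/2, Zhao 1/1, Yoon 1/1.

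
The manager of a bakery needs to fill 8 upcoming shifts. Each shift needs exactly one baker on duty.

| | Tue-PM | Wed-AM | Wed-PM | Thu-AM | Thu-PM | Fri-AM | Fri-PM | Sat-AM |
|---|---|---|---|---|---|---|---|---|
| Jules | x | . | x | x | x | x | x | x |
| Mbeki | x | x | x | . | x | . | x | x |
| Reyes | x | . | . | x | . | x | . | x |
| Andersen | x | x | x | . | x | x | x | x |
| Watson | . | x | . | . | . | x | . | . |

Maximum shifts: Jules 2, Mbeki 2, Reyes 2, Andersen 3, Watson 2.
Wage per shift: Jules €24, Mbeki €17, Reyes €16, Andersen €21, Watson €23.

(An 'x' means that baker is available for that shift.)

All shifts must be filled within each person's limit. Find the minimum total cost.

€152

Picking the cheapest available baker for each shift independently would cost €132, but that ignores the shift limits.
An optimal schedule: Tue-PM→Reyes, Wed-AM→Mbeki, Wed-PM→Mbeki, Thu-AM→Reyes, Thu-PM→Andersen, Fri-AM→Watson, Fri-PM→Andersen, Sat-AM→Andersen.
Total: 16 + 17 + 17 + 16 + 21 + 23 + 21 + 21 = €152.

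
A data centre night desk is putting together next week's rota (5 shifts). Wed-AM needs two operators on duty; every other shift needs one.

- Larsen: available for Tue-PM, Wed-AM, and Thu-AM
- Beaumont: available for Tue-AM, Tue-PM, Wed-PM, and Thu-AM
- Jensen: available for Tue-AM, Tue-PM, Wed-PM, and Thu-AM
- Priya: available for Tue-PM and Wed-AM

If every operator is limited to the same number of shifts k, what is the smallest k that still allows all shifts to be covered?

With 4 operators and 6 worker-slots to fill, someone must work at least ⌈6/4⌉ = 2 shifts, so k ≥ 2.
k = 2 works: Tue-AM→Beaumont, Tue-PM→Jensen, Wed-AM→Larsen+Priya, Wed-PM→Beaumont, Thu-AM→Larsen.
Loads: Larsen 2, Beaumont 2, Jensen 1, Priya 1 — all ≤ 2.

2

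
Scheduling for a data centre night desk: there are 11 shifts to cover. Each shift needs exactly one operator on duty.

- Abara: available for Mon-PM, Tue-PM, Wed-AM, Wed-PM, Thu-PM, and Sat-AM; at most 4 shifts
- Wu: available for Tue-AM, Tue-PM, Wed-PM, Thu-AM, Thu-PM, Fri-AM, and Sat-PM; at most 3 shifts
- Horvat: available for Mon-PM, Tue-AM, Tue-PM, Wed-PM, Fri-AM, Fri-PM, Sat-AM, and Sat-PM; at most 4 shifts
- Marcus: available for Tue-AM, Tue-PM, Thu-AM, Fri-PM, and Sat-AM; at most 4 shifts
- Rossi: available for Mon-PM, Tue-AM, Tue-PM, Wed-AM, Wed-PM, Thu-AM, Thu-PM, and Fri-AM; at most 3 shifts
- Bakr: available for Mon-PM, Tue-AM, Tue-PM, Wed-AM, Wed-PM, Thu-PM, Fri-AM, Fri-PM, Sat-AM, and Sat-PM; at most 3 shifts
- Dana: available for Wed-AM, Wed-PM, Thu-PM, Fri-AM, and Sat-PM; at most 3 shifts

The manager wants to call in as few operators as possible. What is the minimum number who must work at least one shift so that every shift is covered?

11 slots to fill and no one can take more than 4, so at least ⌈11/4⌉ = 3 operators are needed.
Abara, Wu, and Horvat alone can cover everything: Mon-PM→Abara, Tue-AM→Wu, Tue-PM→Horvat, Wed-AM→Abara, Wed-PM→Horvat, Thu-AM→Wu, Thu-PM→Abara, Fri-AM→Wu, Fri-PM→Horvat, Sat-AM→Abara, Sat-PM→Horvat.

3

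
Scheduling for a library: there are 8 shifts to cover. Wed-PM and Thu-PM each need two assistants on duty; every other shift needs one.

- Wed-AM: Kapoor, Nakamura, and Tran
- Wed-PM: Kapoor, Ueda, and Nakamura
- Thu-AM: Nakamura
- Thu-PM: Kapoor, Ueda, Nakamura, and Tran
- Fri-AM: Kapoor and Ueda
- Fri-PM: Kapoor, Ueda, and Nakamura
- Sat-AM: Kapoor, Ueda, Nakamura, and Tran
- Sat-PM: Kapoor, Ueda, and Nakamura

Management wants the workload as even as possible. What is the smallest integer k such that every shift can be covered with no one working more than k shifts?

3

With 4 assistants and 10 worker-slots to fill, someone must work at least ⌈10/4⌉ = 3 shifts, so k ≥ 3.
k = 3 works: Wed-AM→Kapoor, Wed-PM→Kapoor+Ueda, Thu-AM→Nakamura, Thu-PM→Nakamura+Tran, Fri-AM→Kapoor, Fri-PM→Ueda, Sat-AM→Nakamura, Sat-PM→Ueda.
Loads: Kapoor 3, Ueda 3, Nakamura 3, Tran 1 — all ≤ 3.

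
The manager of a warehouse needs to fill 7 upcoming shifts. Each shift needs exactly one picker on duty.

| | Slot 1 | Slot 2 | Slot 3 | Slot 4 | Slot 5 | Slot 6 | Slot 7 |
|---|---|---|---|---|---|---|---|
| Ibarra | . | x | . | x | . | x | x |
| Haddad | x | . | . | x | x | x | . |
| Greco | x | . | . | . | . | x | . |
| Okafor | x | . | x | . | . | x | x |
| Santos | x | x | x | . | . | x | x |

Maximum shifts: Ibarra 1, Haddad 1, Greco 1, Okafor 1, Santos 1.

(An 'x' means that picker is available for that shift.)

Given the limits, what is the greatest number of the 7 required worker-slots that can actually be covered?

Total capacity across all pickers is 1+1+1+1+1 = 5, and 7 slots are needed, so at most 5 can be filled.
An assignment achieving 5: Slot 1→Greco, Slot 2→Ibarra, Slot 3→Okafor, Slot 5→Haddad, Slot 7→Santos.
Loads: Ibarra 1/1, Haddad 1/1, Greco 1/1, Okafor 1/1, Santos 1/1.

5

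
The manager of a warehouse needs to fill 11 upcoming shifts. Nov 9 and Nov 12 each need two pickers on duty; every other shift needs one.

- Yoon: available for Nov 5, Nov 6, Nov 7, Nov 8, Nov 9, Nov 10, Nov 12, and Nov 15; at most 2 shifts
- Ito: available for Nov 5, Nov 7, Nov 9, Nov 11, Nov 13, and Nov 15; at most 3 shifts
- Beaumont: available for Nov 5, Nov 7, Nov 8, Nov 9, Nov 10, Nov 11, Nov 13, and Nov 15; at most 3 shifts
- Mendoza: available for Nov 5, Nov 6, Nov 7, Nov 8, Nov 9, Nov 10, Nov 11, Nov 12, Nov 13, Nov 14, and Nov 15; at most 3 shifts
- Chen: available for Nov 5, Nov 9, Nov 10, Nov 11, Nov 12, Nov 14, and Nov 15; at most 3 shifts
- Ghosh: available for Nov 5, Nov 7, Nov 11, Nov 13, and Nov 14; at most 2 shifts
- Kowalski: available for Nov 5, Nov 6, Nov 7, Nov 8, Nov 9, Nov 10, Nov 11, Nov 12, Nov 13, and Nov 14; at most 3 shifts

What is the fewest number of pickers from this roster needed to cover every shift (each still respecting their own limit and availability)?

5

13 slots to fill and no one can take more than 3, so at least ⌈13/3⌉ = 5 pickers are needed.
Yoon, Ito, Beaumont, Mendoza, and Chen alone can cover everything: Nov 5→Beaumont, Nov 6→Yoon, Nov 7→Ito, Nov 8→Yoon, Nov 9→Mendoza+Chen, Nov 10→Beaumont, Nov 11→Ito, Nov 12→Mendoza+Chen, Nov 13→Ito, Nov 14→Mendoza, Nov 15→Beaumont.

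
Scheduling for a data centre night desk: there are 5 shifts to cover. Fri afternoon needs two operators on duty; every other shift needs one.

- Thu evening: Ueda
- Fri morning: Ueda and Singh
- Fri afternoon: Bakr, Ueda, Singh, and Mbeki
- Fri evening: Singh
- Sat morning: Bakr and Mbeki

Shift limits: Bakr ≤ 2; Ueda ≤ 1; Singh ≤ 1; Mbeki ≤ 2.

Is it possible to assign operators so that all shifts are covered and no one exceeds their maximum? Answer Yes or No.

Total capacity is 6 and 6 slots are needed, so capacity alone doesn't rule it out.
Shifts {Thu evening, Fri morning, Fri evening} need 3 worker-slots in total, but the operators available for any of those shifts (Ueda and Singh) can supply at most 2 among them. So no valid schedule exists.

No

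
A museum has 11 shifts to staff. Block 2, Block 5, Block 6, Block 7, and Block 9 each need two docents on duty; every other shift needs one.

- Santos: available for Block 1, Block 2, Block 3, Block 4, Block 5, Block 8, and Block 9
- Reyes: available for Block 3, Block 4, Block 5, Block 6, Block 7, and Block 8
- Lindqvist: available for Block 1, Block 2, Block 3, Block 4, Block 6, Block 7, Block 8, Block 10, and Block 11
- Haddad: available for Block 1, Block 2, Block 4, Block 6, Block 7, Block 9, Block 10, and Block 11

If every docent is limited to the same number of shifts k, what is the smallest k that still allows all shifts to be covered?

4

With 4 docents and 16 worker-slots to fill, someone must work at least ⌈16/4⌉ = 4 shifts, so k ≥ 4.
k = 4 works: Block 1→Santos, Block 2→Santos+Lindqvist, Block 3→Reyes, Block 4→Haddad, Block 5→Santos+Reyes, Block 6→Reyes+Haddad, Block 7→Reyes+Haddad, Block 8→Lindqvist, Block 9→Santos+Haddad, Block 10→Lindqvist, Block 11→Lindqvist.
Loads: Santos 4, Reyes 4, Lindqvist 4, Haddad 4 — all ≤ 4.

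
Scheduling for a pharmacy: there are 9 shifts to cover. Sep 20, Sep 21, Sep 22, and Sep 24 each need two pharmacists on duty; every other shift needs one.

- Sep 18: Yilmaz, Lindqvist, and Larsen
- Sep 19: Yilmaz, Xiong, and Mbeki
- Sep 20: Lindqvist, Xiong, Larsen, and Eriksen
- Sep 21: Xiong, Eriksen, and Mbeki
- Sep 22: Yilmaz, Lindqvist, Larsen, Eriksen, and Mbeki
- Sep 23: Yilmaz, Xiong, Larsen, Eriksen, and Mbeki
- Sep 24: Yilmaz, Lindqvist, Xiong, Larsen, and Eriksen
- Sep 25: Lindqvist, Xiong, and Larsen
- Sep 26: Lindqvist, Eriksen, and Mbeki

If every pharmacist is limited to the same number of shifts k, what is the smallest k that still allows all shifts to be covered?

With 6 pharmacists and 13 worker-slots to fill, someone must work at least ⌈13/6⌉ = 3 shifts, so k ≥ 3.
k = 3 works: Sep 18→Yilmaz, Sep 19→Yilmaz, Sep 20→Lindqvist+Xiong, Sep 21→Xiong+Eriksen, Sep 22→Larsen+Eriksen, Sep 23→Yilmaz, Sep 24→Xiong+Larsen, Sep 25→Lindqvist, Sep 26→Lindqvist.
Loads: Yilmaz 3, Lindqvist 3, Xiong 3, Larsen 2, Eriksen 2, Mbeki 0 — all ≤ 3.

3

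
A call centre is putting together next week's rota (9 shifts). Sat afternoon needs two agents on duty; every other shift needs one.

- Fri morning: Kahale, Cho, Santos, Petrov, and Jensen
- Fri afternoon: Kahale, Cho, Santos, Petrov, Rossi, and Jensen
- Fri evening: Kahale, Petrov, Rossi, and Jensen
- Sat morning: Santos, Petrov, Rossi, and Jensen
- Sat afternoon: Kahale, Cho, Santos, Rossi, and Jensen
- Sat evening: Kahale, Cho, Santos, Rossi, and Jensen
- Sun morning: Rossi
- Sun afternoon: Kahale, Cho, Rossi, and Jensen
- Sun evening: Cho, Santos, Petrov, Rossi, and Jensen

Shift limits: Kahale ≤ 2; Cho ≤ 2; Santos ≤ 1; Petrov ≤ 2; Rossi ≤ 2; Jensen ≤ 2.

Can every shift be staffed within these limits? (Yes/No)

Sun morning can only be covered by Rossi, so that assignment is forced.
One valid schedule: Fri morning→Cho, Fri afternoon→Petrov, Fri evening→Kahale, Sat morning→Santos, Sat afternoon→Rossi+Jensen, Sat evening→Cho, Sun morning→Rossi, Sun afternoon→Kahale, Sun evening→Petrov.
Loads: Kahale 2/2, Cho 2/2, Santos 1/1, Petrov 2/2, Rossi 2/2, Jensen 1/2 — all within limits.

Yes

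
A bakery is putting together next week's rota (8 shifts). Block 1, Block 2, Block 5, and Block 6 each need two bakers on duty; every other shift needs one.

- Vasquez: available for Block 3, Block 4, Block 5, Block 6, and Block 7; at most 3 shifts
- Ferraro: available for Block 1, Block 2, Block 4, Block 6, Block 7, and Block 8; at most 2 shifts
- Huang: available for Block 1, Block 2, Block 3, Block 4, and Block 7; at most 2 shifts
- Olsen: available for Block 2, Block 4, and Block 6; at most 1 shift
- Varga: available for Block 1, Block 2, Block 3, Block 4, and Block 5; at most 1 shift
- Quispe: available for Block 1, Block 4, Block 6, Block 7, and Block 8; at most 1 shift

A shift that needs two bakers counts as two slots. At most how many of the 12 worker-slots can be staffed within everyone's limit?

Total capacity across all bakers is 3+2+2+1+1+1 = 10, and 12 slots are needed, so at most 10 can be filled.
An assignment achieving 10: Block 1→Ferraro+Huang, Block 2→Huang+Olsen, Block 3→Vasquez, Block 5→Vasquez+Varga, Block 6→Vasquez+Quispe, Block 8→Ferraro.
Loads: Vasquez 3/3, Ferraro 2/2, Huang 2/2, Olsen 1/1, Varga 1/1, Quispe 1/1.

10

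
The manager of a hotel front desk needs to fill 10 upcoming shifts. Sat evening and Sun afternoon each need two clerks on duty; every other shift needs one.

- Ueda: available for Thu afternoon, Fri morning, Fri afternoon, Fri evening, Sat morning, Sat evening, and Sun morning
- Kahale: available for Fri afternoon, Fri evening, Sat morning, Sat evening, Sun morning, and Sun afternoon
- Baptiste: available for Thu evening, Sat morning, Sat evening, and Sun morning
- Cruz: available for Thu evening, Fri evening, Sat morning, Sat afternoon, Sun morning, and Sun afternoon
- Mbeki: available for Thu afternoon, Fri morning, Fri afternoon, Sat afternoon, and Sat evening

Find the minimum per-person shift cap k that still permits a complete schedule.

3

With 5 clerks and 12 worker-slots to fill, someone must work at least ⌈12/5⌉ = 3 shifts, so k ≥ 3.
k = 3 works: Thu afternoon→Ueda, Thu evening→Baptiste, Fri morning→Ueda, Fri afternoon→Ueda, Fri evening→Kahale, Sat morning→Kahale, Sat afternoon→Cruz, Sat evening→Baptiste+Mbeki, Sun morning→Baptiste, Sun afternoon→Kahale+Cruz.
Loads: Ueda 3, Kahale 3, Baptiste 3, Cruz 2, Mbeki 1 — all ≤ 3.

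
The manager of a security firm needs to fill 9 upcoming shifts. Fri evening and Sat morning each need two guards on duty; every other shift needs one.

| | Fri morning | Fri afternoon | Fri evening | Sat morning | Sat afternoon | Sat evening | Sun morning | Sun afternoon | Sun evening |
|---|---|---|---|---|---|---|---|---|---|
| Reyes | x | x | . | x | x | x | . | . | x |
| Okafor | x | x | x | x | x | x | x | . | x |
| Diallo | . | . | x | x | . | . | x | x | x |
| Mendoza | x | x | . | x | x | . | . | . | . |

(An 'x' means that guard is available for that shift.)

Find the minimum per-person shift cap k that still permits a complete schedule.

With 4 guards and 11 worker-slots to fill, someone must work at least ⌈11/4⌉ = 3 shifts, so k ≥ 3.
k = 3 works: Fri morning→Reyes, Fri afternoon→Reyes, Fri evening→Okafor+Diallo, Sat morning→Diallo+Mendoza, Sat afternoon→Mendoza, Sat evening→Reyes, Sun morning→Okafor, Sun afternoon→Diallo, Sun evening→Okafor.
Loads: Reyes 3, Okafor 3, Diallo 3, Mendoza 2 — all ≤ 3.

3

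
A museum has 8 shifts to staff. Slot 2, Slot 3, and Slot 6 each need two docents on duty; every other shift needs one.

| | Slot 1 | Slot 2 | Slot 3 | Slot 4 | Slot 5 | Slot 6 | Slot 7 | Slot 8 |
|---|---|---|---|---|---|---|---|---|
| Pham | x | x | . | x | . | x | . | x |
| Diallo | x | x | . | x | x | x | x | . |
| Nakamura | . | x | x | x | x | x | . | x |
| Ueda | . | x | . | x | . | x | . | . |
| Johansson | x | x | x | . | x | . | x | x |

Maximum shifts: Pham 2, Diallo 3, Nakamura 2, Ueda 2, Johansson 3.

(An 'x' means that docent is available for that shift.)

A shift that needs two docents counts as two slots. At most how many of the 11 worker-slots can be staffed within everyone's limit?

Total capacity across all docents is 2+3+2+2+3 = 12, and 11 slots are needed, so at most 11 can be filled.
An assignment achieving 11: Slot 1→Pham, Slot 2→Ueda+Johansson, Slot 3→Nakamura+Johansson, Slot 4→Diallo, Slot 5→Diallo, Slot 6→Nakamura+Ueda, Slot 7→Diallo, Slot 8→Pham.
Loads: Pham 2/2, Diallo 3/3, Nakamura 2/2, Ueda 2/2, Johansson 2/3.

11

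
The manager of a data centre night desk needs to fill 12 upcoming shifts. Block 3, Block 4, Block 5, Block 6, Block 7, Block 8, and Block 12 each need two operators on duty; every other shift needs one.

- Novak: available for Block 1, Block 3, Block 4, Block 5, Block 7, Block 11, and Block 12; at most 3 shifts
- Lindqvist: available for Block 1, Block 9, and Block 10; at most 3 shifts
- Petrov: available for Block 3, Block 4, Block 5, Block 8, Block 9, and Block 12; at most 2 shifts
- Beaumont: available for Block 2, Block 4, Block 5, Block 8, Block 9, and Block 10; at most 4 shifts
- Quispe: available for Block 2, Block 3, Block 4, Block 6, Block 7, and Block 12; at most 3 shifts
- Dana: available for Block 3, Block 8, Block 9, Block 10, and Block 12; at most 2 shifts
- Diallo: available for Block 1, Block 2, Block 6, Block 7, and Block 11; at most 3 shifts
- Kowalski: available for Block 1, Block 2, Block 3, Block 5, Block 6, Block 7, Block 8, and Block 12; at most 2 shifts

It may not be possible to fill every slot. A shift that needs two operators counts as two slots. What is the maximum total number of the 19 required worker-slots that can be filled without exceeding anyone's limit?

19

Total capacity across all operators is 3+3+2+4+3+2+3+2 = 22, and 19 slots are needed, so at most 19 can be filled.
An assignment achieving 19: Block 1→Novak, Block 2→Beaumont, Block 3→Quispe+Kowalski, Block 4→Novak+Petrov, Block 5→Petrov+Beaumont, Block 6→Quispe+Diallo, Block 7→Quispe+Diallo, Block 8→Beaumont+Dana, Block 9→Lindqvist, Block 10→Lindqvist, Block 11→Novak, Block 12→Dana+Kowalski.
Loads: Novak 3/3, Lindqvist 2/3, Petrov 2/2, Beaumont 3/4, Quispe 3/3, Dana 2/2, Diallo 2/3, Kowalski 2/2.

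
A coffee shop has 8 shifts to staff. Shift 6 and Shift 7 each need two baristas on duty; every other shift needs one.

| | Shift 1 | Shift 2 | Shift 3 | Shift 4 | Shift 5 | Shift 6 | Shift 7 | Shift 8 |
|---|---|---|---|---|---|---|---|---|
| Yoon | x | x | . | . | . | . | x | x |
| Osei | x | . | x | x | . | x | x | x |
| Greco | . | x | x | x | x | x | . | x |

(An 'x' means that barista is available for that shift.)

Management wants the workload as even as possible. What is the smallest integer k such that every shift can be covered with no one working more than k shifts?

4

With 3 baristas and 10 worker-slots to fill, someone must work at least ⌈10/3⌉ = 4 shifts, so k ≥ 4.
k = 4 works: Shift 1→Yoon, Shift 2→Yoon, Shift 3→Osei, Shift 4→Osei, Shift 5→Greco, Shift 6→Osei+Greco, Shift 7→Yoon+Osei, Shift 8→Yoon.
Loads: Yoon 4, Osei 4, Greco 2 — all ≤ 4.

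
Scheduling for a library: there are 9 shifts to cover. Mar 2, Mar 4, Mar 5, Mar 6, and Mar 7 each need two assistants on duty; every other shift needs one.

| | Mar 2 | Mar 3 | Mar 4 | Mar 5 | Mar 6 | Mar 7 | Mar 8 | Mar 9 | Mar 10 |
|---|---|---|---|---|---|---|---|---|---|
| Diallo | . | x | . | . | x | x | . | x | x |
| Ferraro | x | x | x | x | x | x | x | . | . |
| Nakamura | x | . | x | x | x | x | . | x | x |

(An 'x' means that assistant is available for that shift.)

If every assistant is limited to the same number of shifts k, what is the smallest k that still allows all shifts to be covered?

5

With 3 assistants and 14 worker-slots to fill, someone must work at least ⌈14/3⌉ = 5 shifts, so k ≥ 5.
k = 5 works: Mar 2→Ferraro+Nakamura, Mar 3→Diallo, Mar 4→Ferraro+Nakamura, Mar 5→Ferraro+Nakamura, Mar 6→Diallo+Ferraro, Mar 7→Diallo+Nakamura, Mar 8→Ferraro, Mar 9→Diallo, Mar 10→Diallo.
Loads: Diallo 5, Ferraro 5, Nakamura 4 — all ≤ 5.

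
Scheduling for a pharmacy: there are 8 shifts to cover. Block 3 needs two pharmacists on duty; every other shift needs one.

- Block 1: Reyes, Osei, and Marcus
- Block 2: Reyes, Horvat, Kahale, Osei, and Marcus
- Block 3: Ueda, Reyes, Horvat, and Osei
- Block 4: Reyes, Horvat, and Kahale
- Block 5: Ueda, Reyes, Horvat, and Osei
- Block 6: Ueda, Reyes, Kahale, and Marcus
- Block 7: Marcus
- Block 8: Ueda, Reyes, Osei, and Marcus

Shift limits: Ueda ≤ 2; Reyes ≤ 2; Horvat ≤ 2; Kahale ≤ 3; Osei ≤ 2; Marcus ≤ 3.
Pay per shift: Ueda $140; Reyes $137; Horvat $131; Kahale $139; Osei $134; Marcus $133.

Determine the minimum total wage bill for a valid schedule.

Block 7 can only be covered by Marcus, so that assignment is forced.
Picking the cheapest available pharmacist for each shift independently would cost $1190, but that ignores the shift limits.
An optimal schedule: Block 1→Marcus, Block 2→Reyes, Block 3→Osei+Reyes, Block 4→Horvat, Block 5→Horvat, Block 6→Marcus, Block 7→Marcus, Block 8→Osei.
Total: 133 + 137 + 134 + 137 + 131 + 131 + 133 + 133 + 134 = $1203.

$1203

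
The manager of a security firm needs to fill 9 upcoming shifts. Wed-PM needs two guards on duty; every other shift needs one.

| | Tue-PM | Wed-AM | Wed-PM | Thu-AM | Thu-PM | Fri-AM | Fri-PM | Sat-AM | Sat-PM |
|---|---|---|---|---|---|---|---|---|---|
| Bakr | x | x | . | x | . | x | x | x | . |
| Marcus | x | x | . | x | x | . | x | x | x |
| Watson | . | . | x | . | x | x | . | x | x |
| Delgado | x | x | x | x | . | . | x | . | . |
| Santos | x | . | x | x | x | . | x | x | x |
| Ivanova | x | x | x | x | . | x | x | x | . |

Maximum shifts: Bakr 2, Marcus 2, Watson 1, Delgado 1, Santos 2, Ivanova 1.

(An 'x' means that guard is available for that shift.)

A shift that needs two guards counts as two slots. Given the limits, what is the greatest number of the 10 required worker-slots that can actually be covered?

9

Total capacity across all guards is 2+2+1+1+2+1 = 9, and 10 slots are needed, so at most 9 can be filled.
An assignment achieving 9: Tue-PM→Santos, Wed-AM→Bakr, Wed-PM→Watson+Delgado, Thu-AM→Santos, Thu-PM→Marcus, Fri-AM→Bakr, Fri-PM→Ivanova, Sat-PM→Marcus.
Loads: Bakr 2/2, Marcus 2/2, Watson 1/1, Delgado 1/1, Santos 2/2, Ivanova 1/1.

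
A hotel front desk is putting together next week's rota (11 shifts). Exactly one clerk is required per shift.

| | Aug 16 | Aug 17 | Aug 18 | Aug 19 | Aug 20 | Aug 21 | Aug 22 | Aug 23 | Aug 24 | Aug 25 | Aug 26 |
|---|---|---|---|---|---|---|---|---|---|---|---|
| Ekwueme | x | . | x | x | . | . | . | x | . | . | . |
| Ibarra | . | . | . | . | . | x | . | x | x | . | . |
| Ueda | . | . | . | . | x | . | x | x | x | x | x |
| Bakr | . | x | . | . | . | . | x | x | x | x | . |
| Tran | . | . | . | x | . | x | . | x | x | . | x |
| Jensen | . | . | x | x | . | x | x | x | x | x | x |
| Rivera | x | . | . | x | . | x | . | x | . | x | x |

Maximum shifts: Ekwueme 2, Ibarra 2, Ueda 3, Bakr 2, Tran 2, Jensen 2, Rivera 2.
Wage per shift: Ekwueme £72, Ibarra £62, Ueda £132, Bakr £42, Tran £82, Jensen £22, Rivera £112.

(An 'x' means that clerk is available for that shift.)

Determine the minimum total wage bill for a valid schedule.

£692

Aug 17 can only be covered by Bakr, so that assignment is forced.
Aug 20 can only be covered by Ueda, so that assignment is forced.
Picking the cheapest available clerk for each shift independently would cost £422, but that ignores the shift limits.
An optimal schedule: Aug 16→Ekwueme, Aug 17→Bakr, Aug 18→Jensen, Aug 19→Ekwueme, Aug 20→Ueda, Aug 21→Ibarra, Aug 22→Jensen, Aug 23→Tran, Aug 24→Ibarra, Aug 25→Bakr, Aug 26→Tran.
Total: 72 + 42 + 22 + 72 + 132 + 62 + 22 + 82 + 62 + 42 + 82 = £692.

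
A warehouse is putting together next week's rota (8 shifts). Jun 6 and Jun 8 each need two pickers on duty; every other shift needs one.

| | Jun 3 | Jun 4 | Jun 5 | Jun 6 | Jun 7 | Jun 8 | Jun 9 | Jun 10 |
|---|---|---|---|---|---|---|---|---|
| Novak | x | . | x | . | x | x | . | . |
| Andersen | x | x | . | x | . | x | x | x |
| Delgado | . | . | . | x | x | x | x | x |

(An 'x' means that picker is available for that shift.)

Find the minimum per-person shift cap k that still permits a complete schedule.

4

With 3 pickers and 10 worker-slots to fill, someone must work at least ⌈10/3⌉ = 4 shifts, so k ≥ 4.
k = 4 works: Jun 3→Novak, Jun 4→Andersen, Jun 5→Novak, Jun 6→Andersen+Delgado, Jun 7→Novak, Jun 8→Novak+Delgado, Jun 9→Andersen, Jun 10→Andersen.
Loads: Novak 4, Andersen 4, Delgado 2 — all ≤ 4.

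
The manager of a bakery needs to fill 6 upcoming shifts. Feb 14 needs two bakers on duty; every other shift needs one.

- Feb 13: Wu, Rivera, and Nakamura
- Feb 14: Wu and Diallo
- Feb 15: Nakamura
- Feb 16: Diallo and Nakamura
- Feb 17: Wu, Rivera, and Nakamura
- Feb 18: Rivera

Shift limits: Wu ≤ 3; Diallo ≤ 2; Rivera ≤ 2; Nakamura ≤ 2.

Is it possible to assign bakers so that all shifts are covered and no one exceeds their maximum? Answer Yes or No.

Feb 14 can only be covered by Wu and Diallo, so that assignment is forced.
Feb 15 can only be covered by Nakamura, so that assignment is forced.
Feb 18 can only be covered by Rivera, so that assignment is forced.
One valid schedule: Feb 13→Wu, Feb 14→Wu+Diallo, Feb 15→Nakamura, Feb 16→Diallo, Feb 17→Wu, Feb 18→Rivera.
Loads: Wu 3/3, Diallo 2/2, Rivera 1/2, Nakamura 1/2 — all within limits.

Yes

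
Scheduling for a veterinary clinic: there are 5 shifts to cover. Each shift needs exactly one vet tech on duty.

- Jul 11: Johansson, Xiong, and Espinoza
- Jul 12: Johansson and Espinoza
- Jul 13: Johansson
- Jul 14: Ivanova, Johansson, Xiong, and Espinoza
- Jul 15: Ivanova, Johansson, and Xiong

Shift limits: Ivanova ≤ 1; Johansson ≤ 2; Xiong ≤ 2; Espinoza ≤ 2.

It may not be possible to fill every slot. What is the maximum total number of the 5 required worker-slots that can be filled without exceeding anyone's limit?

5

Total capacity across all vet techs is 1+2+2+2 = 7, and 5 slots are needed, so at most 5 can be filled.
An assignment achieving 5: Jul 11→Xiong, Jul 12→Johansson, Jul 13→Johansson, Jul 14→Xiong, Jul 15→Ivanova.
Loads: Ivanova 1/1, Johansson 2/2, Xiong 2/2, Espinoza 0/2.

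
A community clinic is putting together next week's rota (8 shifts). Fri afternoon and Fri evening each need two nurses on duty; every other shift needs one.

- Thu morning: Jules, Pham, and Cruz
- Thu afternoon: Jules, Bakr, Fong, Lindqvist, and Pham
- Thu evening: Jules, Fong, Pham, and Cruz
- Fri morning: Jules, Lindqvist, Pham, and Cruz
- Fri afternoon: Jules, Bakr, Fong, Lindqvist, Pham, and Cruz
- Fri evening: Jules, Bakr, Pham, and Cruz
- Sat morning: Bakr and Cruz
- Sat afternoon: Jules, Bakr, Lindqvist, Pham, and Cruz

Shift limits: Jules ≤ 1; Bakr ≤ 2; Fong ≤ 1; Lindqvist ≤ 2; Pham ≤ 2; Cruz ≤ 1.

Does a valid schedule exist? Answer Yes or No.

Total capacity is 1+2+1+2+2+1 = 9 but 10 worker-slots are needed — infeasible.

No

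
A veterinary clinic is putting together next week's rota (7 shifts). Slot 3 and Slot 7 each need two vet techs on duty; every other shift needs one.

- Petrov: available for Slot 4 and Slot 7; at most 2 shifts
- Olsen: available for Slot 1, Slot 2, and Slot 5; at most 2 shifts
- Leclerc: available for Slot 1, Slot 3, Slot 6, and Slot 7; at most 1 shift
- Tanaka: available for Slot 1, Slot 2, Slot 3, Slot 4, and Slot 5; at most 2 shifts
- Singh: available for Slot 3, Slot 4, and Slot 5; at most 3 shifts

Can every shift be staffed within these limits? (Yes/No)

Total capacity is 10 and 9 slots are needed, so capacity alone doesn't rule it out.
Shifts {Slot 6, Slot 7} need 3 worker-slots in total, but the vet techs available for any of those shifts (Petrov and Leclerc) can supply at most 2 among them. So no valid schedule exists.

No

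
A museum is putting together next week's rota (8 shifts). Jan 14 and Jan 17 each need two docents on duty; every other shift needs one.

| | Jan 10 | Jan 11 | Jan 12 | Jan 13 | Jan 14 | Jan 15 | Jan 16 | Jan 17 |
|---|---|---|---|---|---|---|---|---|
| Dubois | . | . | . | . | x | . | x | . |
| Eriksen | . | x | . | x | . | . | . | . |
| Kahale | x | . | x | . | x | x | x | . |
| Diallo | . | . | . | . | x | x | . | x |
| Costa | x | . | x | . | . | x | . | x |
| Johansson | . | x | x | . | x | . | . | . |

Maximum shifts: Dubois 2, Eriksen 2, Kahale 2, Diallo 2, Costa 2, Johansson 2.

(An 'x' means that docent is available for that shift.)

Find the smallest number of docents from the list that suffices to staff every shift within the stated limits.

10 slots to fill and no one can take more than 2, so at least ⌈10/2⌉ = 5 docents are needed.
Dubois, Eriksen, Kahale, Diallo, and Costa alone can cover everything: Jan 10→Kahale, Jan 11→Eriksen, Jan 12→Kahale, Jan 13→Eriksen, Jan 14→Dubois+Diallo, Jan 15→Costa, Jan 16→Dubois, Jan 17→Diallo+Costa.

5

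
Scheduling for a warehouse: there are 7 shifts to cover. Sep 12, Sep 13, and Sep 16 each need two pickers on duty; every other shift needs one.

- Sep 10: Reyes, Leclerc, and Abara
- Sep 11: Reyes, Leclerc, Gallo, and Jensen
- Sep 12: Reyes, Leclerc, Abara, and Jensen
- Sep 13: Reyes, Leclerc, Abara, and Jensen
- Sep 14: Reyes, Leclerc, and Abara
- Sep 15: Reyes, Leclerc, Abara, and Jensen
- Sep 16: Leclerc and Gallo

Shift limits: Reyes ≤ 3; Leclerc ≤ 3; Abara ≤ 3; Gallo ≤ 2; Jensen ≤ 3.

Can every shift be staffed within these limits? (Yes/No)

Yes

Sep 16 can only be covered by Leclerc and Gallo, so that assignment is forced.
One valid schedule: Sep 10→Reyes, Sep 11→Reyes, Sep 12→Leclerc+Abara, Sep 13→Abara+Jensen, Sep 14→Reyes, Sep 15→Leclerc, Sep 16→Leclerc+Gallo.
Loads: Reyes 3/3, Leclerc 3/3, Abara 2/3, Gallo 1/2, Jensen 1/3 — all within limits.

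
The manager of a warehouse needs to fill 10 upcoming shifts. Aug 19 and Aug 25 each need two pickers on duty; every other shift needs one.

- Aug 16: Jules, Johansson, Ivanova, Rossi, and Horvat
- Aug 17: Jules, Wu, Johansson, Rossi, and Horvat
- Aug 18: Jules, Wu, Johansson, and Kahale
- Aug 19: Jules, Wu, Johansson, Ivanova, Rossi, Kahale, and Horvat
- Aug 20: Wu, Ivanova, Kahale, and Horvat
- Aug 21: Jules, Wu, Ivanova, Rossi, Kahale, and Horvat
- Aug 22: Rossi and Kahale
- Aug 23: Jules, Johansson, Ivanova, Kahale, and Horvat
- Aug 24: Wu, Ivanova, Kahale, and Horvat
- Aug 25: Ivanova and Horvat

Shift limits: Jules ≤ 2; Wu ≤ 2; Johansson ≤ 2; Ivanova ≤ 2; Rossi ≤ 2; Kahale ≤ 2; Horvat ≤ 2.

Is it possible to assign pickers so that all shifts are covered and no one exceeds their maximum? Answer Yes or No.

Aug 25 can only be covered by Ivanova and Horvat, so that assignment is forced.
One valid schedule: Aug 16→Jules, Aug 17→Johansson, Aug 18→Jules, Aug 19→Rossi+Kahale, Aug 20→Wu, Aug 21→Ivanova, Aug 22→Rossi, Aug 23→Johansson, Aug 24→Wu, Aug 25→Ivanova+Horvat.
Loads: Jules 2/2, Wu 2/2, Johansson 2/2, Ivanova 2/2, Rossi 2/2, Kahale 1/2, Horvat 1/2 — all within limits.

Yes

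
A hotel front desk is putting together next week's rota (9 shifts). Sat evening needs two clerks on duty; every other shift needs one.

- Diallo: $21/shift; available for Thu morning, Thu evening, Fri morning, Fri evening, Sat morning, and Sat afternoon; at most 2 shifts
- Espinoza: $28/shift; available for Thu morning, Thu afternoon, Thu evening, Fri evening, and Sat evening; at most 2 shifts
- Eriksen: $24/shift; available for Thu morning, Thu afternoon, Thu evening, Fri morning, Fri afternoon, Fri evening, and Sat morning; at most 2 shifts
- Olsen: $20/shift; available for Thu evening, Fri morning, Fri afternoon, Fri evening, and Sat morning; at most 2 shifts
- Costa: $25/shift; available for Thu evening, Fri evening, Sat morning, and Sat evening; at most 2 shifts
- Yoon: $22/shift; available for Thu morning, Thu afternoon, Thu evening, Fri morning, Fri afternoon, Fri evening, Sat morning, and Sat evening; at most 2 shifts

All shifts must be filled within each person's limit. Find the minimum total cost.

Sat afternoon can only be covered by Diallo, so that assignment is forced.
Picking the cheapest available clerk for each shift independently would cost $211, but that ignores the shift limits.
An optimal schedule: Thu morning→Diallo, Thu afternoon→Yoon, Thu evening→Eriksen, Fri morning→Olsen, Fri afternoon→Olsen, Fri evening→Costa, Sat morning→Eriksen, Sat afternoon→Diallo, Sat evening→Yoon+Costa.
Total: 21 + 22 + 24 + 20 + 20 + 25 + 24 + 21 + 22 + 25 = $224.

$224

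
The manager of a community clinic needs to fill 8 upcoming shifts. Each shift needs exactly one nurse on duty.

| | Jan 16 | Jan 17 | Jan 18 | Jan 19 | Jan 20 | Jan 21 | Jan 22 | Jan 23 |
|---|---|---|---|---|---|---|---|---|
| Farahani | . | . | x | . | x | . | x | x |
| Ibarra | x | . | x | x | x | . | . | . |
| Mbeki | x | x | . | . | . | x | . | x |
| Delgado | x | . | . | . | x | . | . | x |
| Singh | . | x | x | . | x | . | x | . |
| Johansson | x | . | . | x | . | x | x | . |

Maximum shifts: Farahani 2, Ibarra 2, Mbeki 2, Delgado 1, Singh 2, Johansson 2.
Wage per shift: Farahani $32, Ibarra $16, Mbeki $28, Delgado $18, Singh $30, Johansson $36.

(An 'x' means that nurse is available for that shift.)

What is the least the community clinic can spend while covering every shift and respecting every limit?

Picking the cheapest available nurse for each shift independently would cost $168, but that ignores the shift limits.
An optimal schedule: Jan 16→Delgado, Jan 17→Mbeki, Jan 18→Ibarra, Jan 19→Ibarra, Jan 20→Singh, Jan 21→Mbeki, Jan 22→Singh, Jan 23→Farahani.
Total: 18 + 28 + 16 + 16 + 30 + 28 + 30 + 32 = $198.

$198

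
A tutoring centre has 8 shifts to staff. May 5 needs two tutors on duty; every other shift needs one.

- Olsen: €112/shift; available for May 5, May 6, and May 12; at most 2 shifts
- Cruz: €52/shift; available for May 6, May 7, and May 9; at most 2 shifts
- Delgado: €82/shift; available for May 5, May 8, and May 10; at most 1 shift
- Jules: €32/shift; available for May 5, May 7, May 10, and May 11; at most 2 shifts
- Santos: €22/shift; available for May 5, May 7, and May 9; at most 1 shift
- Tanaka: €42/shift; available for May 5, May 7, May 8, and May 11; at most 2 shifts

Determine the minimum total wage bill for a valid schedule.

May 12 can only be covered by Olsen, so that assignment is forced.
Picking the cheapest available tutor for each shift independently would cost €368, but that ignores the shift limits.
An optimal schedule: May 5→Tanaka+Delgado, May 6→Cruz, May 7→Cruz, May 8→Tanaka, May 9→Santos, May 10→Jules, May 11→Jules, May 12→Olsen.
Total: 42 + 82 + 52 + 52 + 42 + 22 + 32 + 32 + 112 = €468.

€468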